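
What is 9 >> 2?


0b1001 >> 2 = 0b10 = 2

2


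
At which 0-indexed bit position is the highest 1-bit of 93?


0b1011101. Highest set bit at position 6

6


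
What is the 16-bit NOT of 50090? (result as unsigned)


~0b1100001110101010 = 0b11110001010101 = 15445 (16-bit unsigned)

15445


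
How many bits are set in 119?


0b1110111 has 6 set bits

6


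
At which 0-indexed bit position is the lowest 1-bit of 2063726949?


0b1111011000000011111100101100101. Lowest set bit at position 0

0


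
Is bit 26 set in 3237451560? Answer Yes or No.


0b11000000111101111001011100101000, bit 26 = 0. No

No


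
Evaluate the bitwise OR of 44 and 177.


0b101100 | 0b10110001 = 0b10111101 = 189

189


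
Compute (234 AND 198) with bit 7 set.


Step 1: 234 & 198 = 194
Step 2: 194 | (1 << 7) = 194 | 128 = 194

194


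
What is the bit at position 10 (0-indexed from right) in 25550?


0b110001111001110, position 10 = 0

0


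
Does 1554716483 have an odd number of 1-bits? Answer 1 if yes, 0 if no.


0b1011100101010110001011101000011 has 16 ones => parity 0

0


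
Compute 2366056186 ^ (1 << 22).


2366056186 ^ (1 << 22) = 2366056186 ^ 4194304 = 2370250490

2370250490


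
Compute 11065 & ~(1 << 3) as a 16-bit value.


11065 & ~(1 << 3) = 11057

11057


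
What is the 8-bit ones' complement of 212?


212 ^ 255 = 43

43


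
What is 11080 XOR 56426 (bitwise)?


0b10101101001000 ^ 0b1101110001101010 = 0b1111011100100010 = 63266

63266


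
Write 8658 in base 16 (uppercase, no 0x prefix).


8658 = 21D2 hex

21D2


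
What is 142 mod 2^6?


142 & 63 = 14

14


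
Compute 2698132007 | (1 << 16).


2698132007 | (1 << 16) = 2698132007 | 65536 = 2698197543

2698197543


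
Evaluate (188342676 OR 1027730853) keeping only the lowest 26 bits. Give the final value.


Step 1: 188342676 | 1027730853 = 1064955317
Step 2: 1064955317 & 67108863 = 58322357

58322357


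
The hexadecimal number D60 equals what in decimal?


D60 hex = 3424 decimal

3424


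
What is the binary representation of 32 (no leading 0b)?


32 = 100000 in binary

100000


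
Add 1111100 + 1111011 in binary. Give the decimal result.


1111100 + 1111011 = 11110111 = 247

247


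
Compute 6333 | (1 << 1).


6333 | (1 << 1) = 6333 | 2 = 6335

6335


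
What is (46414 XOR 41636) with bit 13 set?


Step 1: 46414 ^ 41636 = 6122
Step 2: 6122 | (1 << 13) = 6122 | 8192 = 14314

14314


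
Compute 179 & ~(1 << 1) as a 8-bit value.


179 & ~(1 << 1) = 177

177


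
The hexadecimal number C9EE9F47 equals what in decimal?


C9EE9F47 hex = 3387858759 decimal

3387858759


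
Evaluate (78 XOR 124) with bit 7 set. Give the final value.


Step 1: 78 ^ 124 = 50
Step 2: 50 | (1 << 7) = 50 | 128 = 178

178


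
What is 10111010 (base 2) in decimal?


10111010 in decimal = 186

186


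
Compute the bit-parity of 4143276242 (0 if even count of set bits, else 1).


0b11110110111101010110000011010010 has 18 ones => parity 0

0


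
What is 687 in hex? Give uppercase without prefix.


687 = 2AF hex

2AF


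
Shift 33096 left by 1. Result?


0b1000000101001000 << 1 = 0b10000001010010000 = 66192

66192


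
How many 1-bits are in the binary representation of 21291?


0b101001100101011 has 8 set bits

8


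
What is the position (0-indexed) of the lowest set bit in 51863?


0b1100101010010111. Lowest set bit at position 0

0


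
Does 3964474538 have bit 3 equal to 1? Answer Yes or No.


0b11101100010011010001010010101010, bit 3 = 1. Yes

Yes


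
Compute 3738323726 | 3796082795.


0b11011110110100100100101100001110 | 0b11100010010000111010000001101011 = 0b11111110110100111110101101101111 = 4275301231

4275301231


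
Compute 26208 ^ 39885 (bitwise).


0b110011001100000 ^ 0b1001101111001101 = 0b1111110110101101 = 64941

64941


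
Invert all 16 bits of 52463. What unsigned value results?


52463 ^ 65535 = 13072

13072


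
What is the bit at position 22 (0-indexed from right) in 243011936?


0b1110011111000001000101100000, position 22 = 1

1


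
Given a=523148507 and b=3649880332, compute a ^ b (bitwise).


523148507 ^ 3649880332 = 3332529623

3332529623


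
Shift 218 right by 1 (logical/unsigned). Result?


0b11011010 >> 1 = 0b1101101 = 109

109


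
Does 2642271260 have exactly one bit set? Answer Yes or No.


0b10011101011111011101110000011100. Multiple bits set => No

No


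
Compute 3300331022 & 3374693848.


0b11000100101101110000111000001110 & 0b11001001001001011011110111011000 = 0b11000000001001010000110000001000 = 3223653384

3223653384


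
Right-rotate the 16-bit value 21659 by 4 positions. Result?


Rotate 0b101010010011011 right by 4 (16-bit) = 0b1011010101001001 = 46409

46409


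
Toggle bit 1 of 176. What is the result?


176 ^ (1 << 1) = 176 ^ 2 = 178

178


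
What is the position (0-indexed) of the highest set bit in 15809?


0b11110111000001. Highest set bit at position 13

13


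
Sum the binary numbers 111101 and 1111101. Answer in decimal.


111101 + 1111101 = 10111010 = 186

186


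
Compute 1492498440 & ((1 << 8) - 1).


1492498440 & 255 = 8

8


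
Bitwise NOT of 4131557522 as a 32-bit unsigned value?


~0b11110110010000101001000010010010 = 0b1001101111010110111101101101 = 163409773 (32-bit unsigned)

163409773


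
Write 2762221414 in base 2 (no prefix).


2762221414 = 10100100101001000010011101100110 in binary

10100100101001000010011101100110


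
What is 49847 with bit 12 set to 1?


49847 | (1 << 12) = 49847 | 4096 = 53943

53943


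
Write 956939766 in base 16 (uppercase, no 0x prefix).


956939766 = 3909BDF6 hex

3909BDF6


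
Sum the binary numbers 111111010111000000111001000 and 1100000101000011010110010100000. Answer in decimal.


111111010111000000111001000 + 1100000101000011010110010100000 = 1101000100011010010111001101000 = 1754082920

1754082920


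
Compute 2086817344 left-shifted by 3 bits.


0b1111100011000100100111001000000 << 3 = 0b1111100011000100100111001000000000 = 16694538752

16694538752


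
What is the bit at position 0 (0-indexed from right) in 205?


0b11001101, position 0 = 1

1


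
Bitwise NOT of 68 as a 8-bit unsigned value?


~0b1000100 = 0b10111011 = 187 (8-bit unsigned)

187


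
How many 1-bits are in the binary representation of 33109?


0b1000000101010101 has 6 set bits

6


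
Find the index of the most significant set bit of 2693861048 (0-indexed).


0b10100000100100010000111010111000. Highest set bit at position 31

31


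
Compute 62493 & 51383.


0b1111010000011101 & 0b1100100010110111 = 0b1100000000010101 = 49173

49173


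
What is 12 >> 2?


0b1100 >> 2 = 0b11 = 3

3


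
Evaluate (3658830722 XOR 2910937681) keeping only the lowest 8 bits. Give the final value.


Step 1: 3658830722 ^ 2910937681 = 2006200787
Step 2: 2006200787 & 255 = 211

211


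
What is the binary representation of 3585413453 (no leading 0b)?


3585413453 = 11010101101101010001000101001101 in binary

11010101101101010001000101001101


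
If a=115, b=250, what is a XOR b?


115 ^ 250 = 137

137


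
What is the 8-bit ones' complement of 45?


45 ^ 255 = 210

210


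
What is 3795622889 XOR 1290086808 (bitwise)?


0b11100010001111001001101111101001 ^ 0b1001100111001010010100110011000 = 0b10101110110110011011001001110001 = 2933502577

2933502577


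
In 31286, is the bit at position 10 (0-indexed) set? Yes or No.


0b111101000110110, bit 10 = 0. No

No


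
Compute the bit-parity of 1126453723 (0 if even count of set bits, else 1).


0b1000011001001000101000111011011 has 14 ones => parity 0

0


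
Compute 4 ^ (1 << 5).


4 ^ (1 << 5) = 4 ^ 32 = 36

36


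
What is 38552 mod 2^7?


38552 & 127 = 24

24


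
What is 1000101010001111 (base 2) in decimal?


1000101010001111 in decimal = 35471

35471


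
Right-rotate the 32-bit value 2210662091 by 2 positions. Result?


Rotate 0b10000011110001000000011011001011 right by 2 (32-bit) = 0b11100000111100010000000110110010 = 3773890994

3773890994


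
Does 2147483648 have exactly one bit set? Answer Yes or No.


0b10000000000000000000000000000000. Only one bit set => Yes

Yes


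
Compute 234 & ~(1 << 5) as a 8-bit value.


234 & ~(1 << 5) = 202

202


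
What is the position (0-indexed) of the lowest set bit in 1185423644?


0b1000110101010000010000100011100. Lowest set bit at position 2

2


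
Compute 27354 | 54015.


0b110101011011010 | 0b1101001011111111 = 0b1111101011111111 = 64255

64255


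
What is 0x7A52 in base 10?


7A52 hex = 31314 decimal

31314


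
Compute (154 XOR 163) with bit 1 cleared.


Step 1: 154 ^ 163 = 57
Step 2: 57 & ~(1 << 1) = 57

57


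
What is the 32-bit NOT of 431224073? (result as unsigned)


~0b11001101100111111010100001001 = 0b11100110010011000000101011110110 = 3863743222 (32-bit unsigned)

3863743222


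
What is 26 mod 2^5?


26 & 31 = 26

26


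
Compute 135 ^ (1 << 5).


135 ^ (1 << 5) = 135 ^ 32 = 167

167


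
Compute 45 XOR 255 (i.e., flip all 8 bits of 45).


45 ^ 255 = 210

210


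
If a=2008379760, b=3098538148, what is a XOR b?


2008379760 ^ 3098538148 = 3474620884

3474620884


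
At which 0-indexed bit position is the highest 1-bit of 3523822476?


0b11010010000010010100001110001100. Highest set bit at position 31

31


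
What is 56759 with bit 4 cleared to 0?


56759 & ~(1 << 4) = 56743

56743


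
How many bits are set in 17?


0b10001 has 2 set bits

2


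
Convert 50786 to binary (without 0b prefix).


50786 = 1100011001100010 in binary

1100011001100010


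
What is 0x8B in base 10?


8B hex = 139 decimal

139


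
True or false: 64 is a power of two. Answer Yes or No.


0b1000000. Only one bit set => Yes

Yes


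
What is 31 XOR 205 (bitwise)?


0b11111 ^ 0b11001101 = 0b11010010 = 210

210


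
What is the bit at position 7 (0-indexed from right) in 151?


0b10010111, position 7 = 1

1


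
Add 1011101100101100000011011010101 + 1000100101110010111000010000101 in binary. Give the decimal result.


1011101100101100000011011010101 + 1000100101110010111000010000101 = 10100010010011110111011101011010 = 2723116890

2723116890


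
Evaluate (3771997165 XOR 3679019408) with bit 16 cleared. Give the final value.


Step 1: 3771997165 ^ 3679019408 = 1000176253
Step 2: 1000176253 & ~(1 << 16) = 1000110717

1000110717


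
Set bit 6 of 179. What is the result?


179 | (1 << 6) = 179 | 64 = 243

243


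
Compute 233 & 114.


0b11101001 & 0b1110010 = 0b1100000 = 96

96


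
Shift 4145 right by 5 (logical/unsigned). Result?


0b1000000110001 >> 5 = 0b10000001 = 129

129


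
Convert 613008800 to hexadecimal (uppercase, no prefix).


613008800 = 2489C5A0 hex

2489C5A0


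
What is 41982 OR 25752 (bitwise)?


0b1010001111111110 | 0b110010010011000 = 0b1110011111111110 = 59390

59390


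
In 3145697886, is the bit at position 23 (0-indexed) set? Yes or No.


0b10111011011111111000101001011110, bit 23 = 0. No

No


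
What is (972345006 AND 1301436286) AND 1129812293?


Step 1: 972345006 & 1301436286 = 160450094
Step 2: 160450094 & 1129812293 = 17825796

17825796


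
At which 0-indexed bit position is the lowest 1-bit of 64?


0b1000000. Lowest set bit at position 6

6


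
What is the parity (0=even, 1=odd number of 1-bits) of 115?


0b1110011 has 5 ones => parity 1

1


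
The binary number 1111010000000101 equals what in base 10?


1111010000000101 in decimal = 62469

62469


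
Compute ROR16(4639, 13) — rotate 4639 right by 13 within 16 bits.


Rotate 0b1001000011111 right by 13 (16-bit) = 0b1001000011111000 = 37112

37112


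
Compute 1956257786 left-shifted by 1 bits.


0b1110100100110100001111111111010 << 1 = 0b11101001001101000011111111110100 = 3912515572

3912515572


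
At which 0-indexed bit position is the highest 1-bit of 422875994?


0b11001001101001001001101011010. Highest set bit at position 28

28


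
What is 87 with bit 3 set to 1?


87 | (1 << 3) = 87 | 8 = 95

95


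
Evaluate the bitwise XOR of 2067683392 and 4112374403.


0b1111011001111100101100001000000 ^ 0b11110101000111011101101010000011 = 0b10001110001000111000001011000011 = 2384691907

2384691907


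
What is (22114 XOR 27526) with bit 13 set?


Step 1: 22114 ^ 27526 = 15844
Step 2: 15844 | (1 << 13) = 15844 | 8192 = 15844

15844


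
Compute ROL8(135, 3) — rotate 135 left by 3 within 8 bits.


Rotate 0b10000111 left by 3 (8-bit) = 0b111100 = 60

60


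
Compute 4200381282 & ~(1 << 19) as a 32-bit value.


4200381282 & ~(1 << 19) = 4199856994

4199856994


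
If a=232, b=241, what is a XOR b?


232 ^ 241 = 25

25


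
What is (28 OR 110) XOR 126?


Step 1: 28 | 110 = 126
Step 2: 126 ^ 126 = 0

0


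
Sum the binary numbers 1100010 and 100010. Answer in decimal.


1100010 + 100010 = 10000100 = 132

132


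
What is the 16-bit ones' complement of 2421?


2421 ^ 65535 = 63114

63114


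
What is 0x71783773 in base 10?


71783773 hex = 1903703923 decimal

1903703923


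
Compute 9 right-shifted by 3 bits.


0b1001 >> 3 = 0b1 = 1

1


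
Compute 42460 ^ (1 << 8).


42460 ^ (1 << 8) = 42460 ^ 256 = 42204

42204


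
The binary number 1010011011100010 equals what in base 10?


1010011011100010 in decimal = 42722

42722


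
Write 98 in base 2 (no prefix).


98 = 1100010 in binary

1100010


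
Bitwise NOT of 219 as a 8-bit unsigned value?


~0b11011011 = 0b100100 = 36 (8-bit unsigned)

36


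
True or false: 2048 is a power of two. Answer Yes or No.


0b100000000000. Only one bit set => Yes

Yes


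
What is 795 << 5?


0b1100011011 << 5 = 0b110001101100000 = 25440

25440


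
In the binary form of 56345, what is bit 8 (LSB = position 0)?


0b1101110000011001, position 8 = 0

0


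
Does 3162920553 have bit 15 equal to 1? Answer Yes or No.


0b10111100100001100101011001101001, bit 15 = 0. No

No


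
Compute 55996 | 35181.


0b1101101010111100 | 0b1000100101101101 = 0b1101101111111101 = 56317

56317


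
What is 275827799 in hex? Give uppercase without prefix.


275827799 = 1070CC57 hex

1070CC57


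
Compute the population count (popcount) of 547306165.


0b100000100111110011101010110101 has 16 set bits

16


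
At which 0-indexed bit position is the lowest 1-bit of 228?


0b11100100. Lowest set bit at position 2

2


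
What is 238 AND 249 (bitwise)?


0b11101110 & 0b11111001 = 0b11101000 = 232

232


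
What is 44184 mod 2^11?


44184 & 2047 = 1176

1176


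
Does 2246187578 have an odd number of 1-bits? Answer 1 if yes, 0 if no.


0b10000101111000100001101000111010 has 14 ones => parity 0

0


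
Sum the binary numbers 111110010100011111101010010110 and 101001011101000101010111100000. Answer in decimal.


111110010100011111101010010110 + 101001011101000101010111100000 = 1100111110001100101000001110110 = 1741049974

1741049974


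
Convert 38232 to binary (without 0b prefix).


38232 = 1001010101011000 in binary

1001010101011000


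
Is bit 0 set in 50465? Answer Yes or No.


0b1100010100100001, bit 0 = 1. Yes

Yes


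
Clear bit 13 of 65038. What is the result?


65038 & ~(1 << 13) = 56846

56846


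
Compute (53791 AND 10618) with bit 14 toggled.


Step 1: 53791 & 10618 = 26
Step 2: 26 ^ (1 << 14) = 26 ^ 16384 = 16410

16410


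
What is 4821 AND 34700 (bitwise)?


0b1001011010101 & 0b1000011110001100 = 0b1010000100 = 644

644


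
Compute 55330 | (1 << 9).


55330 | (1 << 9) = 55330 | 512 = 55842

55842


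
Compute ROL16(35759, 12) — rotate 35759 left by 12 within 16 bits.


Rotate 0b1000101110101111 left by 12 (16-bit) = 0b1111100010111010 = 63674

63674


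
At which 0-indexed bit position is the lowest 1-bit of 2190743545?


0b10000010100101000001011111111001. Lowest set bit at position 0

0


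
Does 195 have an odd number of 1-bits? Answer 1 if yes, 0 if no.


0b11000011 has 4 ones => parity 0

0


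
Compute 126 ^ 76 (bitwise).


0b1111110 ^ 0b1001100 = 0b110010 = 50

50


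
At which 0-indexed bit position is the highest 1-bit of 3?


0b11. Highest set bit at position 1

1


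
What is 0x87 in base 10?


87 hex = 135 decimal

135


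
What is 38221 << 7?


0b1001010101001101 << 7 = 0b10010101010011010000000 = 4892288

4892288


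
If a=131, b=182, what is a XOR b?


131 ^ 182 = 53

53


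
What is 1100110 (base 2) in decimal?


1100110 in decimal = 102

102


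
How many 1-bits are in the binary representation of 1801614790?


0b1101011011000100111010111000110 has 17 set bits

17


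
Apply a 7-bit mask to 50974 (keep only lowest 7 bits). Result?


50974 & 127 = 30

30


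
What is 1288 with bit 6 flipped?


1288 ^ (1 << 6) = 1288 ^ 64 = 1352

1352


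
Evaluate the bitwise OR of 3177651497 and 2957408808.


0b10111101011001110001110100101001 | 0b10110000010001100111101000101000 = 0b10111101011001110111111100101001 = 3177676585

3177676585


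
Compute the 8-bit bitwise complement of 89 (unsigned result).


~0b1011001 = 0b10100110 = 166 (8-bit unsigned)

166


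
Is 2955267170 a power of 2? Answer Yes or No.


0b10110000001001011100110001100010. Multiple bits set => No

No


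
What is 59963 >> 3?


0b1110101000111011 >> 3 = 0b1110101000111 = 7495

7495


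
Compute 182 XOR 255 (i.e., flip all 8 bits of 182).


182 ^ 255 = 73

73


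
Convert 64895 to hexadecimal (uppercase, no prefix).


64895 = FD7F hex

FD7F


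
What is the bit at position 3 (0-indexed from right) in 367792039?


0b10101111011000000111110100111, position 3 = 0

0


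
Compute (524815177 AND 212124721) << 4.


Step 1: 524815177 & 212124721 = 201326593
Step 2: 201326593 << 4 = 3221225488

3221225488


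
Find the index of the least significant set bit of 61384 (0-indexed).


0b1110111111001000. Lowest set bit at position 3

3


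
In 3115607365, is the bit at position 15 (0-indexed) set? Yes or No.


0b10111001101101000110010101000101, bit 15 = 0. No

No


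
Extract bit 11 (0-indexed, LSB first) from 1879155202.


0b1110000000000011010001000000010, position 11 = 0

0


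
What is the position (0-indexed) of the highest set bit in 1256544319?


0b1001010111001010101100000111111. Highest set bit at position 30

30


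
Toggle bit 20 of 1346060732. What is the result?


1346060732 ^ (1 << 20) = 1346060732 ^ 1048576 = 1345012156

1345012156


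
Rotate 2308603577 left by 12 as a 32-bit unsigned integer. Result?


Rotate 0b10001001100110100111111010111001 left by 12 (32-bit) = 0b10100111111010111001100010011001 = 2817235097

2817235097


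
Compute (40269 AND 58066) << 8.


Step 1: 40269 & 58066 = 32832
Step 2: 32832 << 8 = 8404992

8404992


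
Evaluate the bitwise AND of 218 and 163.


0b11011010 & 0b10100011 = 0b10000010 = 130

130


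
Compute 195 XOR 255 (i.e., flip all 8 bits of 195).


195 ^ 255 = 60

60


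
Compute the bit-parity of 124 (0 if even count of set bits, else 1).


0b1111100 has 5 ones => parity 1

1


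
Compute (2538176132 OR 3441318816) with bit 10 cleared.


Step 1: 2538176132 | 3441318816 = 3747577764
Step 2: 3747577764 & ~(1 << 10) = 3747576740

3747576740


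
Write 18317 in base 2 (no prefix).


18317 = 100011110001101 in binary

100011110001101


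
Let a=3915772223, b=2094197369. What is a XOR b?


3915772223 ^ 2094197369 = 2511805254

2511805254


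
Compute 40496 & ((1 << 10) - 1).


40496 & 1023 = 560

560


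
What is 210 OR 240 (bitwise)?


0b11010010 | 0b11110000 = 0b11110010 = 242

242


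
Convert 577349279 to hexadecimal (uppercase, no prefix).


577349279 = 2269A69F hex

2269A69F


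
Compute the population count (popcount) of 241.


0b11110001 has 5 set bits

5


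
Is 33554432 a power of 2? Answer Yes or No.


0b10000000000000000000000000. Only one bit set => Yes

Yes


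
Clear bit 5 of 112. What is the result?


112 & ~(1 << 5) = 80

80


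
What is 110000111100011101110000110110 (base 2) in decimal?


110000111100011101110000110110 in decimal = 821156918

821156918


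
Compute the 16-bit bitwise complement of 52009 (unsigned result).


~0b1100101100101001 = 0b11010011010110 = 13526 (16-bit unsigned)

13526


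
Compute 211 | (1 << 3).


211 | (1 << 3) = 211 | 8 = 219

219


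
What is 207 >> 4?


0b11001111 >> 4 = 0b1100 = 12

12


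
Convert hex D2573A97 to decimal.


D2573A97 hex = 3528931991 decimal

3528931991


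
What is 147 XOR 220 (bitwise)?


0b10010011 ^ 0b11011100 = 0b1001111 = 79

79


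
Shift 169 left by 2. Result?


0b10101001 << 2 = 0b1010100100 = 676

676


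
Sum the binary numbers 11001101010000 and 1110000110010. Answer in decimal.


11001101010000 + 1110000110010 = 100111110000010 = 20354

20354


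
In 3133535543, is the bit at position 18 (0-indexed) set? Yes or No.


0b10111010110001011111010100110111, bit 18 = 1. Yes

Yes


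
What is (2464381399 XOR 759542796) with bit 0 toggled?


Step 1: 2464381399 ^ 759542796 = 3215379931
Step 2: 3215379931 ^ (1 << 0) = 3215379931 ^ 1 = 3215379930

3215379930


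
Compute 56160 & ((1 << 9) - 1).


56160 & 511 = 352

352


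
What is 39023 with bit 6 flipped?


39023 ^ (1 << 6) = 39023 ^ 64 = 38959

38959


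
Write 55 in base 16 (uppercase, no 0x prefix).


55 = 37 hex

37


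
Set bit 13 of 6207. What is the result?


6207 | (1 << 13) = 6207 | 8192 = 14399

14399


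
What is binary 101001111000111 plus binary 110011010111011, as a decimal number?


101001111000111 + 110011010111011 = 1011101010000010 = 47746

47746


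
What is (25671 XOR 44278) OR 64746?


Step 1: 25671 ^ 44278 = 51377
Step 2: 51377 | 64746 = 64763

64763


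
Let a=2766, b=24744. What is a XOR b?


2766 ^ 24744 = 27238

27238


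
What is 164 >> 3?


0b10100100 >> 3 = 0b10100 = 20

20


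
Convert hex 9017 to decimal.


9017 hex = 36887 decimal

36887


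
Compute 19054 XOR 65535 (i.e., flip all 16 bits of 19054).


19054 ^ 65535 = 46481

46481


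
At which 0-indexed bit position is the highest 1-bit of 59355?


0b1110011111011011. Highest set bit at position 15

15


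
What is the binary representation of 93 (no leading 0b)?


93 = 1011101 in binary

1011101


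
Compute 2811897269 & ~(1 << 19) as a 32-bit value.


2811897269 & ~(1 << 19) = 2811372981

2811372981


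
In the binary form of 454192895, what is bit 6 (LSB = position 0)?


0b11011000100100110111011111111, position 6 = 1

1


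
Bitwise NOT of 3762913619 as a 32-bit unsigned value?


~0b11100000010010011000000101010011 = 0b11111101101100111111010101100 = 532053676 (32-bit unsigned)

532053676


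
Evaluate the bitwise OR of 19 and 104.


0b10011 | 0b1101000 = 0b1111011 = 123

123


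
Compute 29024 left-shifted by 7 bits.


0b111000101100000 << 7 = 0b1110001011000000000000 = 3715072

3715072


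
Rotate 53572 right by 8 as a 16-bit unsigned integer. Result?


Rotate 0b1101000101000100 right by 8 (16-bit) = 0b100010011010001 = 17617

17617


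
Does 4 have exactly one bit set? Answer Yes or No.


0b100. Only one bit set => Yes

Yes


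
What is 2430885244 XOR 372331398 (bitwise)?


0b10010000111001000101110101111100 ^ 0b10110001100010101001110000110 = 0b10000110110101010000111011111010 = 2262109946

2262109946


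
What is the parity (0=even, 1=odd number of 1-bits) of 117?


0b1110101 has 5 ones => parity 1

1


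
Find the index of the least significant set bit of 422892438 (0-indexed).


0b11001001101001101001110010110. Lowest set bit at position 1

1


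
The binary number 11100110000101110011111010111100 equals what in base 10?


11100110000101110011111010111100 in decimal = 3860283068

3860283068


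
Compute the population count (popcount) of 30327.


0b111011001110111 has 11 set bits

11


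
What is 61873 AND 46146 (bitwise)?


0b1111000110110001 & 0b1011010001000010 = 0b1011000000000000 = 45056

45056


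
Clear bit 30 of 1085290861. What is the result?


1085290861 & ~(1 << 30) = 11549037

11549037


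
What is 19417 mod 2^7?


19417 & 127 = 89

89


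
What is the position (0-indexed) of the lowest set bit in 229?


0b11100101. Lowest set bit at position 0

0


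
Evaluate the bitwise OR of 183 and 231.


0b10110111 | 0b11100111 = 0b11110111 = 247

247


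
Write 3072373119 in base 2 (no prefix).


3072373119 = 10110111001000001011000101111111 in binary

10110111001000001011000101111111


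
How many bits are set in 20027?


0b100111000111011 has 9 set bits

9


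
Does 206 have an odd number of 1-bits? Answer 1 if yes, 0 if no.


0b11001110 has 5 ones => parity 1

1


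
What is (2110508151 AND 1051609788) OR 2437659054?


Step 1: 2110508151 & 1051609788 = 1015695412
Step 2: 1015695412 | 2437659054 = 3184261566

3184261566


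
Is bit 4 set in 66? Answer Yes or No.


0b1000010, bit 4 = 0. No

No


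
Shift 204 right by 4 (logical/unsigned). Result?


0b11001100 >> 4 = 0b1100 = 12

12


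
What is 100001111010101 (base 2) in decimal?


100001111010101 in decimal = 17365

17365


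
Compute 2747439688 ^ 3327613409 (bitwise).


0b10100011110000101001101001001000 ^ 0b11000110010101110101100111100001 = 0b1100101100101011100001110101001 = 1704313769

1704313769


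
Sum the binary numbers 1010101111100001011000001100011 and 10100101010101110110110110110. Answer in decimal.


1010101111100001011000001100011 + 10100101010101110110110110110 = 1101010100110111001111000011001 = 1788583449

1788583449


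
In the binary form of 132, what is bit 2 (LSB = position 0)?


0b10000100, position 2 = 1

1


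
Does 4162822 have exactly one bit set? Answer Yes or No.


0b1111111000010100000110. Multiple bits set => No

No


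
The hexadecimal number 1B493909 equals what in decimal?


1B493909 hex = 457783561 decimal

457783561


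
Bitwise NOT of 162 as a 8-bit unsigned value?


~0b10100010 = 0b1011101 = 93 (8-bit unsigned)

93


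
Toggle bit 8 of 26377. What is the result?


26377 ^ (1 << 8) = 26377 ^ 256 = 26121

26121


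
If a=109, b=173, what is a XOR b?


109 ^ 173 = 192

192


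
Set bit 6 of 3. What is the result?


3 | (1 << 6) = 3 | 64 = 67

67


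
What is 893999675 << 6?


0b110101010010010101101000111011 << 6 = 0b110101010010010101101000111011000000 = 57215979200

57215979200


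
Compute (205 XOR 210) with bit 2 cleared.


Step 1: 205 ^ 210 = 31
Step 2: 31 & ~(1 << 2) = 27

27


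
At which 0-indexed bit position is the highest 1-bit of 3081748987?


0b10110111101011111100000111111011. Highest set bit at position 31

31


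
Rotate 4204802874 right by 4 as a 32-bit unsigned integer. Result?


Rotate 0b11111010101000000011001100111010 right by 4 (32-bit) = 0b10101111101010100000001100110011 = 2947154739

2947154739


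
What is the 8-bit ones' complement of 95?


95 ^ 255 = 160

160


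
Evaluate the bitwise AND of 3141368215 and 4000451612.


0b10111011001111010111100110010111 & 0b11101110011100100000110000011100 = 0b10101010001100000000100000010100 = 2855274516

2855274516


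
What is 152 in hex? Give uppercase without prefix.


152 = 98 hex

98


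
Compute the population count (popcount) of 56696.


0b1101110101111000 has 10 set bits

10


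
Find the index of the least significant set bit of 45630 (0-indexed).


0b1011001000111110. Lowest set bit at position 1

1


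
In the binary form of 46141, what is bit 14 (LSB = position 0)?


0b1011010000111101, position 14 = 0

0


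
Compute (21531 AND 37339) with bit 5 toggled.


Step 1: 21531 & 37339 = 4123
Step 2: 4123 ^ (1 << 5) = 4123 ^ 32 = 4155

4155


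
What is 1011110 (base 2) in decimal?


1011110 in decimal = 94

94


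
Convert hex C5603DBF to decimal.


C5603DBF hex = 3311418815 decimal

3311418815


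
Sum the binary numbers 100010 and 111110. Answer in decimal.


100010 + 111110 = 1100000 = 96

96


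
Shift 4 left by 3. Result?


0b100 << 3 = 0b100000 = 32

32


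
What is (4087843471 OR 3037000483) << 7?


Step 1: 4087843471 | 3037000483 = 4154981295
Step 2: 4154981295 << 7 = 531837605760

531837605760


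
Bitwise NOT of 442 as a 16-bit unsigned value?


~0b110111010 = 0b1111111001000101 = 65093 (16-bit unsigned)

65093


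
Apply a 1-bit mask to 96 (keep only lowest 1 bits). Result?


96 & 1 = 0

0


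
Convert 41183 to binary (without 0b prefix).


41183 = 1010000011011111 in binary

1010000011011111


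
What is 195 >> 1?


0b11000011 >> 1 = 0b1100001 = 97

97


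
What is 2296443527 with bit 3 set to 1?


2296443527 | (1 << 3) = 2296443527 | 8 = 2296443535

2296443535


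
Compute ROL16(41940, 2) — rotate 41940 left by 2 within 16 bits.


Rotate 0b1010001111010100 left by 2 (16-bit) = 0b1000111101010010 = 36690

36690


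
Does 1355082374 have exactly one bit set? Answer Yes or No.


0b1010000110001001110101010000110. Multiple bits set => No

No


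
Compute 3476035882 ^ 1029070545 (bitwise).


0b11001111001100000001100100101010 ^ 0b111101010101100101111011010001 = 0b11110010011001100100011111111011 = 4066789371

4066789371


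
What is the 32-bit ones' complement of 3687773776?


3687773776 ^ 4294967295 = 607193519

607193519


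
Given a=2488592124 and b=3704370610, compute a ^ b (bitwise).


2488592124 ^ 3704370610 = 1217975118

1217975118


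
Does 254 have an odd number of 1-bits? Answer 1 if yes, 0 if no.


0b11111110 has 7 ones => parity 1

1


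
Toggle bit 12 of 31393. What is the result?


31393 ^ (1 << 12) = 31393 ^ 4096 = 27297

27297


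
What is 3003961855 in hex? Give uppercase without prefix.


3003961855 = B30CD1FF hex

B30CD1FF


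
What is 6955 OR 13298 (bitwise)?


0b1101100101011 | 0b11001111110010 = 0b11101111111011 = 15355

15355


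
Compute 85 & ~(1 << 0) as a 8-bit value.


85 & ~(1 << 0) = 84

84


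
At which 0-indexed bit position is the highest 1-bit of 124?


0b1111100. Highest set bit at position 6

6


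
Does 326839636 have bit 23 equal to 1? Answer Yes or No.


0b10011011110110010110101010100, bit 23 = 0. No

No


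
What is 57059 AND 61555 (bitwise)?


0b1101111011100011 & 0b1111000001110011 = 0b1101000001100011 = 53347

53347


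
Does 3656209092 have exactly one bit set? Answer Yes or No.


0b11011001111011010101001011000100. Multiple bits set => No

No


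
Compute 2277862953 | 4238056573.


0b10000111110001010110111000101001 | 0b11111100100110111001110001111101 = 0b11111111110111111111111001111101 = 4292869757

4292869757


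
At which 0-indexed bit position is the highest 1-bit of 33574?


0b1000001100100110. Highest set bit at position 15

15


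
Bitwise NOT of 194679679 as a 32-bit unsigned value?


~0b1011100110101001001101111111 = 0b11110100011001010110110010000000 = 4100287616 (32-bit unsigned)

4100287616


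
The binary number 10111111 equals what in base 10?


10111111 in decimal = 191

191


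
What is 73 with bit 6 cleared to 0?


73 & ~(1 << 6) = 9

9


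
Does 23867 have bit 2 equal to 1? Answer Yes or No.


0b101110100111011, bit 2 = 0. No

No


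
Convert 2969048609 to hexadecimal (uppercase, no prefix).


2969048609 = B0F81621 hex

B0F81621


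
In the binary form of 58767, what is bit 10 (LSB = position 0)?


0b1110010110001111, position 10 = 1

1


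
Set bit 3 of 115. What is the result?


115 | (1 << 3) = 115 | 8 = 123

123


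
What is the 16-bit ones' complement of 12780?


12780 ^ 65535 = 52755

52755


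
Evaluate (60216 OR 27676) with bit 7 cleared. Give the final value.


Step 1: 60216 | 27676 = 61244
Step 2: 61244 & ~(1 << 7) = 61244

61244


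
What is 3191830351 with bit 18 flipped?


3191830351 ^ (1 << 18) = 3191830351 ^ 262144 = 3191568207

3191568207


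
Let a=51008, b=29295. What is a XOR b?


51008 ^ 29295 = 46383

46383


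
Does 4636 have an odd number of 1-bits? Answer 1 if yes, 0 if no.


0b1001000011100 has 5 ones => parity 1

1


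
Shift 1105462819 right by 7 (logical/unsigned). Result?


0b1000001111001000000011000100011 >> 7 = 0b100000111100100000001100 = 8636428

8636428


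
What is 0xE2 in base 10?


E2 hex = 226 decimal

226


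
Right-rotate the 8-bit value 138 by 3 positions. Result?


Rotate 0b10001010 right by 3 (8-bit) = 0b1010001 = 81

81


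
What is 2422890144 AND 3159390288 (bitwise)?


0b10010000011010100101111010100000 & 0b10111100010100000111100001010000 = 0b10010000010000000101100000000000 = 2420135936

2420135936


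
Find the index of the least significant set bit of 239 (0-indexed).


0b11101111. Lowest set bit at position 0

0


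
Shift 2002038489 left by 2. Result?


0b1110111010101001010111011011001 << 2 = 0b111011101010100101011101101100100 = 8008153956

8008153956


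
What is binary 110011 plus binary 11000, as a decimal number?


110011 + 11000 = 1001011 = 75

75


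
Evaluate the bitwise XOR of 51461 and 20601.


0b1100100100000101 ^ 0b101000001111001 = 0b1001100101111100 = 39292

39292


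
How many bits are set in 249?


0b11111001 has 6 set bits

6


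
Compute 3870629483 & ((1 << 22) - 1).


3870629483 & 4194303 = 3481195

3481195


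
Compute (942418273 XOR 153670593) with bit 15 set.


Step 1: 942418273 ^ 153670593 = 822409888
Step 2: 822409888 | (1 << 15) = 822409888 | 32768 = 822409888

822409888


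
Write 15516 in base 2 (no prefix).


15516 = 11110010011100 in binary

11110010011100


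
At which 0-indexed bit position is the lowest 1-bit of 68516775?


0b100000101010111101110100111. Lowest set bit at position 0

0


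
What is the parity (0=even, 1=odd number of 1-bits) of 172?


0b10101100 has 4 ones => parity 0

0


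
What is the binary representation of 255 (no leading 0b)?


255 = 11111111 in binary

11111111


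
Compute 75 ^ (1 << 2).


75 ^ (1 << 2) = 75 ^ 4 = 79

79


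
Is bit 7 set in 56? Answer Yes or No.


0b111000, bit 7 = 0. No

No


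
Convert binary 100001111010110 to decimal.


100001111010110 in decimal = 17366

17366


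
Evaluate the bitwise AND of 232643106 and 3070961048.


0b1101110111011101101000100010 & 0b10110111000010110010010110011000 = 0b101000010010000000000000000 = 84475904

84475904


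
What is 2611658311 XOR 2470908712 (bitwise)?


0b10011011101010101011111001000111 ^ 0b10010011010001110001001100101000 = 0b1000111011011010110101101111 = 149794159

149794159


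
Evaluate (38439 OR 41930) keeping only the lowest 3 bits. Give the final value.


Step 1: 38439 | 41930 = 47087
Step 2: 47087 & 7 = 7

7


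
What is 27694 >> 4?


0b110110000101110 >> 4 = 0b11011000010 = 1730

1730


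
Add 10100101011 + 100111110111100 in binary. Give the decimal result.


10100101011 + 100111110111100 = 101010011100111 = 21735

21735


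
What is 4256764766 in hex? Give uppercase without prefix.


4256764766 = FDB9135E hex

FDB9135E


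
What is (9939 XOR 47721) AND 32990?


Step 1: 9939 ^ 47721 = 40122
Step 2: 40122 & 32990 = 32922

32922


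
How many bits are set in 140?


0b10001100 has 3 set bits

3


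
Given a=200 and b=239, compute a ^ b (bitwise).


200 ^ 239 = 39

39


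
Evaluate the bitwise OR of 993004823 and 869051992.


0b111011001100000000110100010111 | 0b110011110011001010111001011000 = 0b111011111111001010111101011111 = 1006415711

1006415711


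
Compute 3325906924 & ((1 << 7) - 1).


3325906924 & 127 = 108

108


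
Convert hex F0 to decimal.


F0 hex = 240 decimal

240


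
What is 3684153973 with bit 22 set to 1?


3684153973 | (1 << 22) = 3684153973 | 4194304 = 3688348277

3688348277


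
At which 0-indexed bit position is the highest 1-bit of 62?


0b111110. Highest set bit at position 5

5


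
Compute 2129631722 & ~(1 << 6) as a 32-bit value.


2129631722 & ~(1 << 6) = 2129631658

2129631658


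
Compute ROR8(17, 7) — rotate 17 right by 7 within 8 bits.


Rotate 0b10001 right by 7 (8-bit) = 0b100010 = 34

34


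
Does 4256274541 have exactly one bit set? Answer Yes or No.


0b11111101101100011001100001101101. Multiple bits set => No

No


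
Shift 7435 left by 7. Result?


0b1110100001011 << 7 = 0b11101000010110000000 = 951680

951680


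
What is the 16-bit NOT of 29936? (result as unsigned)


~0b111010011110000 = 0b1000101100001111 = 35599 (16-bit unsigned)

35599


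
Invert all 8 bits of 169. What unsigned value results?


169 ^ 255 = 86

86


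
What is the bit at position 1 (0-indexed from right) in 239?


0b11101111, position 1 = 1

1


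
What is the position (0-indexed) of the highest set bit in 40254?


0b1001110100111110. Highest set bit at position 15

15


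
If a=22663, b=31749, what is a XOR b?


22663 ^ 31749 = 9346

9346


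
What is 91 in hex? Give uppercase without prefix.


91 = 5B hex

5B


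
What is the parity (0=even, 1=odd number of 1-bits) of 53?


0b110101 has 4 ones => parity 0

0


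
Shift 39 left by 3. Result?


0b100111 << 3 = 0b100111000 = 312

312


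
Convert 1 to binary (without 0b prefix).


1 = 1 in binary

1


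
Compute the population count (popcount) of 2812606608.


0b10100111101001001111100010010000 has 15 set bits

15


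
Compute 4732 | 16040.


0b1001001111100 | 0b11111010101000 = 0b11111011111100 = 16124

16124


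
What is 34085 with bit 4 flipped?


34085 ^ (1 << 4) = 34085 ^ 16 = 34101

34101


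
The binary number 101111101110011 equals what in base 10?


101111101110011 in decimal = 24435

24435


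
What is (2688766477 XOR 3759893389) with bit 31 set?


Step 1: 2688766477 ^ 3759893389 = 1079523712
Step 2: 1079523712 | (1 << 31) = 1079523712 | 2147483648 = 3227007360

3227007360


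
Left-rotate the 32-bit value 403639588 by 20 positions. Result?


Rotate 0b11000000011110000110100100100 left by 20 (32-bit) = 0b11010010010000011000000011110000 = 3527508208

3527508208


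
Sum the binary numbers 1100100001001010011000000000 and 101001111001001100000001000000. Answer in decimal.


1100100001001010011000000000 + 101001111001001100000001000000 = 110110011010010110011001000000 = 912877120

912877120
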